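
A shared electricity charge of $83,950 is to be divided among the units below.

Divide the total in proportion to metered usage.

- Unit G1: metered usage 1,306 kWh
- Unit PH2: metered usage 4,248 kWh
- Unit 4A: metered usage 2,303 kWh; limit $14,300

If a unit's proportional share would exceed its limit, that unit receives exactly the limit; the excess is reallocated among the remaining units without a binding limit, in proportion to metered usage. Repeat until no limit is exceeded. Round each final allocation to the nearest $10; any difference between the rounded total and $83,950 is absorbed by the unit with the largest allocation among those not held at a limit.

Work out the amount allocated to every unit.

Sum of metered usage: 7,857.
Unconstrained shares: Unit G1 13,954.27; Unit PH2 45,388.77; Unit 4A 24,606.96.
Cap binds for Unit 4A ($14,300); remaining pool $69,650 reallocated over remaining metered usage 5,554.
Remaining shares: Unit G1 16,377.91 → $16,380; Unit PH2 53,272.09 → $53,270.

Unit G1: $16,380; Unit PH2: $53,270; Unit 4A: $14,300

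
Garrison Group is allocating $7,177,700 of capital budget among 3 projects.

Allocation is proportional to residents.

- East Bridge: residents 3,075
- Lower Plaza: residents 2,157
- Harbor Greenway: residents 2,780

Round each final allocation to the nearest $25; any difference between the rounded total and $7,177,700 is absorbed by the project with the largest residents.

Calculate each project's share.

East Bridge: $2,754,775 · Lower Plaza: $1,932,400 · Harbor Greenway: $2,490,525

Residents total: 8,012.
Raw shares: East Bridge 3,075/8,012 × $7,177,700 = 2,754,796.24; Lower Plaza 2,157/8,012 × $7,177,700 = 1,932,388.78; Harbor Greenway 2,780/8,012 × $7,177,700 = 2,490,514.98.
After rounding ($25): East Bridge $2,754,800; Lower Plaza $1,932,400; Harbor Greenway $2,490,525. Sum = $7,177,725.
Difference $7,177,700 − $7,177,725 = −$25 applied to largest residents (East Bridge): East Bridge becomes $2,754,775.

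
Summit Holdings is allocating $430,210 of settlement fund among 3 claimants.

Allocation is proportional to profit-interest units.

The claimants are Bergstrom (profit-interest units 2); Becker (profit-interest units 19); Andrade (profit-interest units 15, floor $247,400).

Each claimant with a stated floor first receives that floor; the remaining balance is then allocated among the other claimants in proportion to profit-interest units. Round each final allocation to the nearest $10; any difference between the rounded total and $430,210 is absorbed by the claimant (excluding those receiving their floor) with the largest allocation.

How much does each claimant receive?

Bergstrom: $17,410 · Becker: $165,400 · Andrade: $247,400

Minimums first: Andrade $247,400. Residual $182,810.
Residual split over remaining profit-interest units 21: Bergstrom 17,410.48 → $17,410; Becker 165,399.52 → $165,400.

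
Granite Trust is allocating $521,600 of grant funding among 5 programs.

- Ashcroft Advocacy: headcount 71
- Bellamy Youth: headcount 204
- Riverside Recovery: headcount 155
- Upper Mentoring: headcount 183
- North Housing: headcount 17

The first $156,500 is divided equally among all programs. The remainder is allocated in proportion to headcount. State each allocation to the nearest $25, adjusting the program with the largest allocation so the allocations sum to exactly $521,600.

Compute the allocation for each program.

Ashcroft Advocacy: $72,450 | Bellamy Youth: $149,525 | Riverside Recovery: $121,125 | Upper Mentoring: $137,350 | North Housing: $41,150

$156,500 shared equally gives $31,300 per program.
Remainder $365,100 by headcount (total 630): Ashcroft Advocacy 41,146.19 → $41,150; Bellamy Youth 118,222.86 → $118,225; Riverside Recovery 89,826.19 → $89,825; Upper Mentoring 106,052.86 → $106,050; North Housing 9,851.90 → $9,850.
Totals: Ashcroft Advocacy $31,300 + $41,150 = $72,450; Bellamy Youth $31,300 + $118,225 = $149,525; Riverside Recovery $31,300 + $89,825 = $121,125; Upper Mentoring $31,300 + $106,050 = $137,350; North Housing $31,300 + $9,850 = $41,150.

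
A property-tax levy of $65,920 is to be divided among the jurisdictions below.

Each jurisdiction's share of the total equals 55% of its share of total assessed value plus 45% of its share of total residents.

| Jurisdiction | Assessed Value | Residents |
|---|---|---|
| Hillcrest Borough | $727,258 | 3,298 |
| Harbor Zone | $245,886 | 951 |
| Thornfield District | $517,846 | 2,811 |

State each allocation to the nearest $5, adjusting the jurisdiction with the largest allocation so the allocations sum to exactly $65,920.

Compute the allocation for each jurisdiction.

Hillcrest Borough: $31,540 · Harbor Zone: $9,975 · Thornfield District: $24,405

Totals — assessed value 1,490,990, residents 7,060.
Blended shares (55% assessed value + 45% residents): Hillcrest Borough 0.4785; Harbor Zone 0.1513; Thornfield District 0.3702.
Raw shares: Hillcrest Borough 31,541.74; Harbor Zone 9,974.96; Thornfield District 24,403.30.
After rounding ($5): Hillcrest Borough $31,540; Harbor Zone $9,975; Thornfield District $24,405. Sum = $65,920.
Sum already equals the total — no adjustment.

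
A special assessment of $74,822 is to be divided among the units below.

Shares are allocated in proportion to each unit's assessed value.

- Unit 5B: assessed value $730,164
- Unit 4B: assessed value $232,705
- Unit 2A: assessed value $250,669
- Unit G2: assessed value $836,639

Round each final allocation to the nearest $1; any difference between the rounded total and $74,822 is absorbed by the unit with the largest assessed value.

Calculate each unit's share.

Combined assessed value = 730,164 + 232,705 + 250,669 + 836,639 = 2,050,177.
Pro-rata amounts: Unit 5B 26,647.62; Unit 4B 8,492.66; Unit 2A 9,148.26; Unit G2 30,533.46.
At nearest $1: Unit 5B $26,648; Unit 4B $8,493; Unit 2A $9,148; Unit G2 $30,533. Sum = $74,822.
Sum already equals the total — no adjustment.

Unit 5B: $26,648 | Unit 4B: $8,493 | Unit 2A: $9,148 | Unit G2: $30,533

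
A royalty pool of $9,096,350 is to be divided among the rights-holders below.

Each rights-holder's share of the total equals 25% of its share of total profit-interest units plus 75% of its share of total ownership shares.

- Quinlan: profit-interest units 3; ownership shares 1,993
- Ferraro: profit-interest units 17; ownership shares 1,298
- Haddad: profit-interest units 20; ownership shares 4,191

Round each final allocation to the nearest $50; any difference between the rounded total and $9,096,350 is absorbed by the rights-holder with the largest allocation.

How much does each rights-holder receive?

Quinlan: $1,987,800 | Ferraro: $2,150,050 | Haddad: $4,958,500

Profit-interest units total 40; ownership shares total 7,482.
Blended shares (25% profit-interest units + 75% ownership shares): Quinlan 0.2185; Ferraro 0.2364; Haddad 0.5451.
Pro-rata amounts: Quinlan 1,987,820.55; Ferraro 2,150,033.93; Haddad 4,958,495.52.
Rounded to nearest $50: Quinlan $1,987,800; Ferraro $2,150,050; Haddad $4,958,500. Sum = $9,096,350.
No rounding difference to absorb.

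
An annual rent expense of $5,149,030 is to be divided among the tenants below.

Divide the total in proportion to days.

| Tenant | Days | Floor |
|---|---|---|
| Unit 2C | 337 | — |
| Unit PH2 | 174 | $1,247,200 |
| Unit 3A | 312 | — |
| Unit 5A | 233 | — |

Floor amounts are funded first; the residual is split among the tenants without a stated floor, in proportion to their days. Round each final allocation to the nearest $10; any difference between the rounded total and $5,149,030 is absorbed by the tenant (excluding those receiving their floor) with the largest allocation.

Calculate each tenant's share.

Unit 2C: $1,490,830 · Unit PH2: $1,247,200 · Unit 3A: $1,380,240 · Unit 5A: $1,030,760

Guaranteed amounts: Unit PH2 $1,247,200. Remaining pool $3,901,830.
Remaining pool split over remaining days 882: Unit 2C 1,490,835.27 → $1,490,840; Unit 3A 1,380,239.18 → $1,380,240; Unit 5A 1,030,755.54 → $1,030,760.
Rounding difference −$10 applied to Unit 2C → $1,490,830.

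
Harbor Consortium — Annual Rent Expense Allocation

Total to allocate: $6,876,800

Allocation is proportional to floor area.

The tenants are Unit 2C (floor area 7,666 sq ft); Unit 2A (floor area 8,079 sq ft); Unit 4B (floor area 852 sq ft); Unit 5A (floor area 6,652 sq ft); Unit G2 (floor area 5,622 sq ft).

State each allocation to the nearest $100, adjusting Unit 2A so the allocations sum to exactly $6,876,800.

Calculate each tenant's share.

Unit 2C: $1,826,000 · Unit 2A: $1,924,400 · Unit 4B: $202,900 · Unit 5A: $1,584,400 · Unit G2: $1,339,100

Total floor area = 28,871.
Raw shares: Unit 2C 7,666/28,871 × $6,876,800 = 1,825,968.92; Unit 2A 8,079/28,871 × $6,876,800 = 1,924,341.63; Unit 4B 852/28,871 × $6,876,800 = 202,938.37; Unit 5A 6,652/28,871 × $6,876,800 = 1,584,443.68; Unit G2 5,622/28,871 × $6,876,800 = 1,339,107.39.
After rounding ($100): Unit 2C $1,826,000; Unit 2A $1,924,300; Unit 4B $202,900; Unit 5A $1,584,400; Unit G2 $1,339,100. Sum = $6,876,700.
Difference $6,876,800 − $6,876,700 = +$100 applied to Unit 2A: Unit 2A becomes $1,924,400.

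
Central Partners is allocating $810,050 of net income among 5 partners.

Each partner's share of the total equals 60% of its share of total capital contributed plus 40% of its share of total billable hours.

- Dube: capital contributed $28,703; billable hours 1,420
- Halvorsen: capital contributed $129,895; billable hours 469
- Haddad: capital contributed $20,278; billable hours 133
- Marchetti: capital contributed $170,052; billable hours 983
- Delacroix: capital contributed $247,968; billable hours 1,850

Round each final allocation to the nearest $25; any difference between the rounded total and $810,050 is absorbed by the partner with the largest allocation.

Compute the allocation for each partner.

Dube: $118,150; Halvorsen: $137,075; Haddad: $25,400; Marchetti: $204,075; Delacroix: $325,350

Capital contributed total 596,896; billable hours total 4,855.
Blended shares (60% capital contributed + 40% billable hours): Dube 0.1458; Halvorsen 0.1692; Haddad 0.0313; Marchetti 0.2519; Delacroix 0.4017.
Raw shares: Dube 118,141.79; Halvorsen 137,069.42; Haddad 25,387.96; Marchetti 204,071.83; Delacroix 325,379.00.
After rounding ($25): Dube $118,150; Halvorsen $137,075; Haddad $25,400; Marchetti $204,075; Delacroix $325,375. Sum = $810,075.
Difference $810,050 − $810,075 = −$25 applied to largest allocation (Delacroix): Delacroix becomes $325,350.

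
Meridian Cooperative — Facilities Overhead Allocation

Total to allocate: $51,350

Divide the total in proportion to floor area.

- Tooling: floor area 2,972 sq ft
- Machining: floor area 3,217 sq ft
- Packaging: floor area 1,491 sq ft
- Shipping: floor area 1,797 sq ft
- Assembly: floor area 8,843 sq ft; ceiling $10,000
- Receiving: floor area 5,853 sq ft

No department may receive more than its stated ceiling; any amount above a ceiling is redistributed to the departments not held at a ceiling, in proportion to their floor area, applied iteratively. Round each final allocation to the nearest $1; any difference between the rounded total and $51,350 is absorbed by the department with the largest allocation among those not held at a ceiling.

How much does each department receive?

Tooling: $8,016 | Machining: $8,677 | Packaging: $4,022 | Shipping: $4,847 | Assembly: $10,000 | Receiving: $15,788

Total floor area = 24,173.
Proportional shares (ignoring caps): Tooling 6,313.33; Machining 6,833.78; Packaging 3,167.29; Shipping 3,817.31; Assembly 18,784.93; Receiving 12,433.36.
Cap binds for Assembly ($10,000); residual $41,350 reallocated over remaining floor area 15,330.
Redistributed shares: Tooling 8,016.45 → $8,016; Machining 8,677.30 → $8,677; Packaging 4,021.71 → $4,022; Shipping 4,847.09 → $4,847; Receiving 15,787.45 → $15,787.
Rounding difference +$1 applied to Receiving → $15,788.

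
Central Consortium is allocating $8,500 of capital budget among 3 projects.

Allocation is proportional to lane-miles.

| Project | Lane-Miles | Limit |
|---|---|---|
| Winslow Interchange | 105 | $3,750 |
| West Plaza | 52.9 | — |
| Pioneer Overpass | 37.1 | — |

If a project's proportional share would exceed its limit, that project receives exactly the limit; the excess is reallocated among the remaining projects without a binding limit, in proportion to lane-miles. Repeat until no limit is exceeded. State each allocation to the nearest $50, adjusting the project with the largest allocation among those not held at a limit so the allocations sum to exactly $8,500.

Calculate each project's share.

Lane-miles total: 195.
Unconstrained shares: Winslow Interchange 4,576.92; West Plaza 2,305.90; Pioneer Overpass 1,617.18.
Cap binds for Winslow Interchange ($3,750); residual $4,750 reallocated over remaining lane-miles 90.
Shares after redistribution: West Plaza 2,791.94 → $2,800; Pioneer Overpass 1,958.06 → $1,950.

Winslow Interchange: $3,750 · West Plaza: $2,800 · Pioneer Overpass: $1,950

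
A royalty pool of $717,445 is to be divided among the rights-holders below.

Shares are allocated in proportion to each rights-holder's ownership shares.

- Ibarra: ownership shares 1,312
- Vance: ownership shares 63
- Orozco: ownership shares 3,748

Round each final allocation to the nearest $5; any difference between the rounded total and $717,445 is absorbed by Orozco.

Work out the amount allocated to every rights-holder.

Ibarra: $183,740 | Vance: $8,825 | Orozco: $524,880

Sum of ownership shares: 5,123.
Unrounded shares: Ibarra 1,312/5,123 × $717,445 = 183,737.62; Vance 63/5,123 × $717,445 = 8,822.77; Orozco 3,748/5,123 × $717,445 = 524,884.61.
After rounding ($5): Ibarra $183,740; Vance $8,825; Orozco $524,885. Sum = $717,450.
Difference $717,445 − $717,450 = −$5 applied to Orozco: Orozco becomes $524,880.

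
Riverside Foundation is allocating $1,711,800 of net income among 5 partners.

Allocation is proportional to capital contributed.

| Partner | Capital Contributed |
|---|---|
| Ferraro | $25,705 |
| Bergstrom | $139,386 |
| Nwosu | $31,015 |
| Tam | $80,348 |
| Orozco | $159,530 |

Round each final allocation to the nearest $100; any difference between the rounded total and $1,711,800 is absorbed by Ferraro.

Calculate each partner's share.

Ferraro: $100,800 · Bergstrom: $547,300 · Nwosu: $121,800 · Tam: $315,500 · Orozco: $626,400

Combined capital contributed = 435,984.
Raw shares: Ferraro 25,705/435,984 × $1,711,800 = 100,925.31; Bergstrom 139,386/435,984 × $1,711,800 = 547,269.98; Nwosu 31,015/435,984 × $1,711,800 = 121,773.91; Tam 80,348/435,984 × $1,711,800 = 315,469.62; Orozco 159,530/435,984 × $1,711,800 = 626,361.18.
After rounding ($100): Ferraro $100,900; Bergstrom $547,300; Nwosu $121,800; Tam $315,500; Orozco $626,400. Sum = $1,711,900.
Difference $1,711,800 − $1,711,900 = −$100 applied to Ferraro: Ferraro becomes $100,800.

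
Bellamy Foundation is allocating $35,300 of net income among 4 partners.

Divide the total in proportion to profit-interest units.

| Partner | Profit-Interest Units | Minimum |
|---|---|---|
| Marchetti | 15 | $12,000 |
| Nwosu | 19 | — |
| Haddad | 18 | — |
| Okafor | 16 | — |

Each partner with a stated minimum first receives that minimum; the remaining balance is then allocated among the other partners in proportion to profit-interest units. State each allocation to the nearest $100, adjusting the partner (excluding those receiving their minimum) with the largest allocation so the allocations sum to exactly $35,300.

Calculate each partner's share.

Marchetti: $12,000; Nwosu: $8,400; Haddad: $7,900; Okafor: $7,000

Fund the minimums — Marchetti $12,000. Residual $23,300.
Residual split over remaining profit-interest units 53: Nwosu 8,352.83 → $8,400; Haddad 7,913.21 → $7,900; Okafor 7,033.96 → $7,000.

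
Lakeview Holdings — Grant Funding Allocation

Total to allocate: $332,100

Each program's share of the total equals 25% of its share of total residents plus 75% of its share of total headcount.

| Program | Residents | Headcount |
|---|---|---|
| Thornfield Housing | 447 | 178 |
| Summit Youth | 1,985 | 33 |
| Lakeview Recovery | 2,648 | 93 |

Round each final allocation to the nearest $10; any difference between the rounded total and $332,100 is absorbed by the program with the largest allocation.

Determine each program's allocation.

Thornfield Housing: $153,150 | Summit Youth: $59,480 | Lakeview Recovery: $119,470

Residents total 5,080; headcount total 304.
Combined weights (25% residents + 75% headcount): Thornfield Housing 0.4611; Summit Youth 0.1791; Lakeview Recovery 0.3598.
Unrounded shares: Thornfield Housing 153,145.51; Summit Youth 59,479.60; Lakeview Recovery 119,474.88.
After rounding ($10): Thornfield Housing $153,150; Summit Youth $59,480; Lakeview Recovery $119,470. Sum = $332,100.
Sum already equals the total — no adjustment.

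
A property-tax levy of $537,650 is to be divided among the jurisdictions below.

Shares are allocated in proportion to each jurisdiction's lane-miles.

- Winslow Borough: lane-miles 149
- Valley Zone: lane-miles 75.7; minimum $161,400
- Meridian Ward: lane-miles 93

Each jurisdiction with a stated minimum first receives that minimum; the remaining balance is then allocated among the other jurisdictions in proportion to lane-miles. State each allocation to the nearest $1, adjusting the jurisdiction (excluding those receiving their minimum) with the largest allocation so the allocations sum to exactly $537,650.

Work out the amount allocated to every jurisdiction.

Minimums first: Valley Zone $161,400. Balance $376,250.
Balance split over remaining lane-miles 242: Winslow Borough 231,658.06 → $231,658; Meridian Ward 144,591.94 → $144,592.

Winslow Borough: $231,658; Valley Zone: $161,400; Meridian Ward: $144,592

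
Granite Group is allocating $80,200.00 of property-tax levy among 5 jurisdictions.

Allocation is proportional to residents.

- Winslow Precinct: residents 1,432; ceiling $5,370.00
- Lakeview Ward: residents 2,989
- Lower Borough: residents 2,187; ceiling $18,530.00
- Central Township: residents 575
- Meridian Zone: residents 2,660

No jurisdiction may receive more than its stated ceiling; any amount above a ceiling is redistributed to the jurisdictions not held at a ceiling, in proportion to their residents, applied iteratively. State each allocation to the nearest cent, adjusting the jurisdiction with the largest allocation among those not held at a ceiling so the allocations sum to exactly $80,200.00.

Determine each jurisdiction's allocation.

Winslow Precinct: $5,370.00 | Lakeview Ward: $27,037.38 | Lower Borough: $18,530.00 | Central Township: $5,201.24 | Meridian Zone: $24,061.38

Combined residents = 9,843.
Pro-rata shares before constraints: Winslow Precinct 11,667.8249; Lakeview Ward 24,354.1400; Lower Borough 17,819.5062; Central Township 4,685.0554; Meridian Zone 21,673.4735.
Held at cap: Winslow Precinct ($5,370.00); residual $74,830.00 reallocated over remaining residents 8,411.
Held at cap: Lower Borough ($18,530.00); residual $56,300.00 reallocated over remaining residents 6,224.
Redistributed shares: Lakeview Ward 27,037.3875 → $27,037.39; Central Township 5,201.2371 → $5,201.24; Meridian Zone 24,061.3753 → $24,061.38.
Rounding difference −$0.01 applied to Lakeview Ward → $27,037.38.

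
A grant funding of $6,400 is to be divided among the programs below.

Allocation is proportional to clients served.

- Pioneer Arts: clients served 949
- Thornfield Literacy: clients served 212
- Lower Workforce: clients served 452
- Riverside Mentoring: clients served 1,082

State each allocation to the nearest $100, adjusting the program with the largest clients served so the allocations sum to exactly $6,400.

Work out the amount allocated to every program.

Sum of clients served: 2,695.
Proportional shares: Pioneer Arts 949/2,695 × $6,400 = 2,253.65; Thornfield Literacy 212/2,695 × $6,400 = 503.45; Lower Workforce 452/2,695 × $6,400 = 1,073.40; Riverside Mentoring 1,082/2,695 × $6,400 = 2,569.50.
After rounding ($100): Pioneer Arts $2,300; Thornfield Literacy $500; Lower Workforce $1,100; Riverside Mentoring $2,600. Sum = $6,500.
Difference $6,400 − $6,500 = −$100 applied to largest clients served (Riverside Mentoring): Riverside Mentoring becomes $2,500.

Pioneer Arts: $2,300 · Thornfield Literacy: $500 · Lower Workforce: $1,100 · Riverside Mentoring: $2,500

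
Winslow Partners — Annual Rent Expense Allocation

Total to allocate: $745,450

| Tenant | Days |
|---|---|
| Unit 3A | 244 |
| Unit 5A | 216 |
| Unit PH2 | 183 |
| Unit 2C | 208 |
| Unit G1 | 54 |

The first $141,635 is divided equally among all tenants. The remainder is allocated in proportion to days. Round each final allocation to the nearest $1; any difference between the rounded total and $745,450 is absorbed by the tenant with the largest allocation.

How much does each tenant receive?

$141,635 shared equally gives $28,327 per tenant.
Remainder $603,815 by days (total 905): Unit 3A 162,796.53 → $162,797; Unit 5A 144,114.96 → $144,115; Unit PH2 122,097.40 → $122,097; Unit 2C 138,777.37 → $138,777; Unit G1 36,028.74 → $36,029.
Totals: Unit 3A $28,327 + $162,797 = $191,124; Unit 5A $28,327 + $144,115 = $172,442; Unit PH2 $28,327 + $122,097 = $150,424; Unit 2C $28,327 + $138,777 = $167,104; Unit G1 $28,327 + $36,029 = $64,356.

Unit 3A: $191,124 · Unit 5A: $172,442 · Unit PH2: $150,424 · Unit 2C: $167,104 · Unit G1: $64,356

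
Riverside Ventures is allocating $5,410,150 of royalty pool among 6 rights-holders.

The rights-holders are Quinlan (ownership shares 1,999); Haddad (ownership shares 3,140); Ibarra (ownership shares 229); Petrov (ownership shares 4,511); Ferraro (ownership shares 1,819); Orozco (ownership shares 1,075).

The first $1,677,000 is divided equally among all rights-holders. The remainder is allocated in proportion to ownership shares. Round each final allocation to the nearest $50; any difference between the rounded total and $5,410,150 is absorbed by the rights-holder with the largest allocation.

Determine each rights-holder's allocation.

Quinlan: $863,750 | Haddad: $1,197,200 | Ibarra: $346,450 | Petrov: $1,597,900 | Ferraro: $811,150 | Orozco: $593,700

First tranche $1,677,000 split equally: $279,500 each.
Remainder $3,733,150 by ownership shares (total 12,773): Quinlan 584,245.43 → $584,250; Haddad 917,724.18 → $917,700; Ibarra 66,929.57 → $66,950; Petrov 1,318,424.77 → $1,318,400; Ferraro 531,637.04 → $531,650; Orozco 314,189.01 → $314,200.
Totals: Quinlan $279,500 + $584,250 = $863,750; Haddad $279,500 + $917,700 = $1,197,200; Ibarra $279,500 + $66,950 = $346,450; Petrov $279,500 + $1,318,400 = $1,597,900; Ferraro $279,500 + $531,650 = $811,150; Orozco $279,500 + $314,200 = $593,700.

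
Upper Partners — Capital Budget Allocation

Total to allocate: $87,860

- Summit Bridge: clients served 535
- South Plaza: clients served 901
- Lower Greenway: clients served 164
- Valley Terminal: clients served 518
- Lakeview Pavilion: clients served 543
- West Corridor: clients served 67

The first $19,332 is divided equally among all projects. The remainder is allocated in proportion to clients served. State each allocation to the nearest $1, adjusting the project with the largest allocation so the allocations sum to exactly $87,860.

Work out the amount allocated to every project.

Equal tier: $19,332 ÷ 6 = $3,222 apiece.
Remainder $68,528 by clients served (total 2,728): Summit Bridge 13,439.33 → $13,439; South Plaza 22,633.33 → $22,633; Lower Greenway 4,119.72 → $4,120; Valley Terminal 13,012.28 → $13,012; Lakeview Pavilion 13,640.29 → $13,640; West Corridor 1,683.06 → $1,683.
Rounding difference +$1 on remainder applied to South Plaza.
Totals: Summit Bridge $3,222 + $13,439 = $16,661; South Plaza $3,222 + $22,634 = $25,856; Lower Greenway $3,222 + $4,120 = $7,342; Valley Terminal $3,222 + $13,012 = $16,234; Lakeview Pavilion $3,222 + $13,640 = $16,862; West Corridor $3,222 + $1,683 = $4,905.

Summit Bridge: $16,661; South Plaza: $25,856; Lower Greenway: $7,342; Valley Terminal: $16,234; Lakeview Pavilion: $16,862; West Corridor: $4,905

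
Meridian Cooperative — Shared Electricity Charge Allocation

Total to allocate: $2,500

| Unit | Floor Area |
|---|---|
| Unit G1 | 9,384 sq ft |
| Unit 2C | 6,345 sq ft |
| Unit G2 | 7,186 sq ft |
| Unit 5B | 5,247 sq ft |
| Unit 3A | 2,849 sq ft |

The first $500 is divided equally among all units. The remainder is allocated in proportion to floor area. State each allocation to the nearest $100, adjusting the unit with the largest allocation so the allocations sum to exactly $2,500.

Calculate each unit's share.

Unit G1: $700; Unit 2C: $500; Unit G2: $600; Unit 5B: $400; Unit 3A: $300

Equal tier: $500 ÷ 5 = $100 apiece.
Remainder $2,000 by floor area (total 31,011): Unit G1 605.20 → $600; Unit 2C 409.21 → $400; Unit G2 463.45 → $500; Unit 5B 338.40 → $300; Unit 3A 183.74 → $200.
Totals: Unit G1 $100 + $600 = $700; Unit 2C $100 + $400 = $500; Unit G2 $100 + $500 = $600; Unit 5B $100 + $300 = $400; Unit 3A $100 + $200 = $300.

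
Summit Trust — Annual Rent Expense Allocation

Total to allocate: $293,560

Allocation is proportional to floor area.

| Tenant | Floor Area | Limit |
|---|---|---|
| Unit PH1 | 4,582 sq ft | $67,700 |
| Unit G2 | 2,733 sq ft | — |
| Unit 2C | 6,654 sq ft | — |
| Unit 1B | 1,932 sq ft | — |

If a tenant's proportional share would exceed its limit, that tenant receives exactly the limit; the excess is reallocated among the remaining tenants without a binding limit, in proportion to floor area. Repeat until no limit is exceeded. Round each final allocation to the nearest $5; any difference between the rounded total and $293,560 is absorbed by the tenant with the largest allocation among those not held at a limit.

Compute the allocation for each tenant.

Unit PH1: $67,700 | Unit G2: $54,535 | Unit 2C: $132,775 | Unit 1B: $38,550

Combined floor area = 15,901.
Unconstrained shares: Unit PH1 84,591.66; Unit G2 50,455.91; Unit 2C 122,844.36; Unit 1B 35,668.07.
Capped: Unit PH1 ($67,700); remaining pool $225,860 reallocated over remaining floor area 11,319.
Shares after redistribution: Unit G2 54,534.44 → $54,535; Unit 2C 132,774.31 → $132,775; Unit 1B 38,551.24 → $38,550.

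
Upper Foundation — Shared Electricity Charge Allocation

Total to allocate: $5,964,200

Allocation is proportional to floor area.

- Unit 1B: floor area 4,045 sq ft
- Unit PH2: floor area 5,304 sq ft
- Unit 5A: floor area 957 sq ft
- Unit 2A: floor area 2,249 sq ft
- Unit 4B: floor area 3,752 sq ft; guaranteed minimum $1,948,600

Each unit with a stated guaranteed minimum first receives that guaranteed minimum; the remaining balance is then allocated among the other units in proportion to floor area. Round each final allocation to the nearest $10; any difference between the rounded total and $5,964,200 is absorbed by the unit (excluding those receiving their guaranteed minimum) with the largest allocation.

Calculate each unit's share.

Unit 1B: $1,293,760 · Unit PH2: $1,696,430 · Unit 5A: $306,090 · Unit 2A: $719,320 · Unit 4B: $1,948,600

Guaranteed amounts: Unit 4B $1,948,600. Remaining pool $4,015,600.
Remaining pool split over remaining floor area 12,555: Unit 1B 1,293,755.64 → $1,293,760; Unit PH2 1,696,435.08 → $1,696,440; Unit 5A 306,087.55 → $306,090; Unit 2A 719,321.74 → $719,320.
Rounding difference −$10 applied to Unit PH2 → $1,696,430.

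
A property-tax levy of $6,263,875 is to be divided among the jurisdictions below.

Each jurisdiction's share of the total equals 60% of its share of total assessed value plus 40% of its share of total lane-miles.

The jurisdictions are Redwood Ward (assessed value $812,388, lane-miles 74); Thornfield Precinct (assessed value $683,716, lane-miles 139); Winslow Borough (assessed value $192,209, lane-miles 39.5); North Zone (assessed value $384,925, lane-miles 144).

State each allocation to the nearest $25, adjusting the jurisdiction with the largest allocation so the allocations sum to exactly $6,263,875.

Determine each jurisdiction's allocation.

Redwood Ward: $1,940,300 | Thornfield Precinct: $2,117,775 | Winslow Borough: $598,050 | North Zone: $1,607,750

Totals — assessed value 2,073,238, lane-miles 396.5.
Blended shares (60% assessed value + 40% lane-miles): Redwood Ward 0.3098; Thornfield Precinct 0.3381; Winslow Borough 0.0955; North Zone 0.2567.
Raw shares: Redwood Ward 1,940,299.37; Thornfield Precinct 2,117,791.21; Winslow Borough 598,039.81; North Zone 1,607,744.61.
After rounding ($25): Redwood Ward $1,940,300; Thornfield Precinct $2,117,800; Winslow Borough $598,050; North Zone $1,607,750. Sum = $6,263,900.
Difference $6,263,875 − $6,263,900 = −$25 applied to largest allocation (Thornfield Precinct): Thornfield Precinct becomes $2,117,775.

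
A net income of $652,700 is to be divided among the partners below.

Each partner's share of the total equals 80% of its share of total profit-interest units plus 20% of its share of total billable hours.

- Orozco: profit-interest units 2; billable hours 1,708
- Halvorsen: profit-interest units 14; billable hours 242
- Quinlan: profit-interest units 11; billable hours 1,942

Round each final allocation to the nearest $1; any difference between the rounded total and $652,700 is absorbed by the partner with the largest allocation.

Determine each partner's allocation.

Profit-interest units total 27; billable hours total 3,892.
Blended shares (80% profit-interest units + 20% billable hours): Orozco 0.1470; Halvorsen 0.4273; Quinlan 0.4257.
Pro-rata amounts: Orozco 95,965.86; Halvorsen 278,866.45; Quinlan 277,867.69.
At nearest $1: Orozco $95,966; Halvorsen $278,866; Quinlan $277,868. Sum = $652,700.
Sum already equals the total — no adjustment.

Orozco: $95,966; Halvorsen: $278,866; Quinlan: $277,868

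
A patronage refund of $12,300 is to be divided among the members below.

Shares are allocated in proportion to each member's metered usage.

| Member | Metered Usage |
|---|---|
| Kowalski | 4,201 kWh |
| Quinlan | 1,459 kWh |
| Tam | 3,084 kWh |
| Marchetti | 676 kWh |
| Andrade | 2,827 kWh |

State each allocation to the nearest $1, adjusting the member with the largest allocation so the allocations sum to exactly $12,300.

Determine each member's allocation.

Kowalski: $4,220 | Quinlan: $1,465 | Tam: $3,097 | Marchetti: $679 | Andrade: $2,839

Sum of metered usage: 12,247.
Pro-rata amounts: Kowalski 4,201/12,247 × $12,300 = 4,219.18; Quinlan 1,459/12,247 × $12,300 = 1,465.31; Tam 3,084/12,247 × $12,300 = 3,097.35; Marchetti 676/12,247 × $12,300 = 678.93; Andrade 2,827/12,247 × $12,300 = 2,839.23.
After rounding ($1): Kowalski $4,219; Quinlan $1,465; Tam $3,097; Marchetti $679; Andrade $2,839. Sum = $12,299.
Difference $12,300 − $12,299 = +$1 applied to largest allocation (Kowalski): Kowalski becomes $4,220.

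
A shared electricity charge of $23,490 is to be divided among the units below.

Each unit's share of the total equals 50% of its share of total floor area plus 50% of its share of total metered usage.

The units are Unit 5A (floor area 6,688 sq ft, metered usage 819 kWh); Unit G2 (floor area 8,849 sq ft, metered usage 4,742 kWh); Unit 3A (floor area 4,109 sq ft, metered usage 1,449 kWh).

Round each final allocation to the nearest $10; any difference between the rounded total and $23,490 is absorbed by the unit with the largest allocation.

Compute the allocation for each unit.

Unit 5A: $5,370 | Unit G2: $13,240 | Unit 3A: $4,880

Floor area total 19,646; metered usage total 7,010.
Combined weights (50% floor area + 50% metered usage): Unit 5A 0.2286; Unit G2 0.5634; Unit 3A 0.2079.
Unrounded shares: Unit 5A 5,370.50; Unit G2 13,235.26; Unit 3A 4,884.24.
Rounded to nearest $10: Unit 5A $5,370; Unit G2 $13,240; Unit 3A $4,880. Sum = $23,490.
Sum already equals the total — no adjustment.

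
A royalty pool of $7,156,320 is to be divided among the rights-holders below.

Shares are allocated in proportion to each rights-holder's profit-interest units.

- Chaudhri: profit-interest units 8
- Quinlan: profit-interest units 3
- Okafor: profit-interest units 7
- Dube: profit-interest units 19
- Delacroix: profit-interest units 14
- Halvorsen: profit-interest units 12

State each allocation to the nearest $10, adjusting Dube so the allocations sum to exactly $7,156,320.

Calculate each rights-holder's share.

Chaudhri: $908,740 | Quinlan: $340,780 | Okafor: $795,150 | Dube: $2,158,250 | Delacroix: $1,590,290 | Halvorsen: $1,363,110

Combined profit-interest units = 63.
Raw shares: Chaudhri 8/63 × $7,156,320 = 908,739.05; Quinlan 3/63 × $7,156,320 = 340,777.14; Okafor 7/63 × $7,156,320 = 795,146.67; Dube 19/63 × $7,156,320 = 2,158,255.24; Delacroix 14/63 × $7,156,320 = 1,590,293.33; Halvorsen 12/63 × $7,156,320 = 1,363,108.57.
At nearest $10: Chaudhri $908,740; Quinlan $340,780; Okafor $795,150; Dube $2,158,260; Delacroix $1,590,290; Halvorsen $1,363,110. Sum = $7,156,330.
Difference $7,156,320 − $7,156,330 = −$10 applied to Dube: Dube becomes $2,158,250.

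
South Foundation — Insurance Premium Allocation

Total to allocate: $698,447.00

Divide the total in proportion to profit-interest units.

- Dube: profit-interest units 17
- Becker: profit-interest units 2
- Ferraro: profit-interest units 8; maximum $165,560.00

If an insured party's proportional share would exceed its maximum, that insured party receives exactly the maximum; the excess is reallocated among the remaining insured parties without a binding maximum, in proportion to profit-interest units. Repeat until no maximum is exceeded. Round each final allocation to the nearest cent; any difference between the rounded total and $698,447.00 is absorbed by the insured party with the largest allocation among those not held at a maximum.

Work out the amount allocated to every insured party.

Dube: $476,793.63; Becker: $56,093.37; Ferraro: $165,560.00

Profit-interest units total: 27.
Unconstrained shares: Dube 439,762.9259; Becker 51,736.8148; Ferraro 206,947.2593.
Held at cap: Ferraro ($165,560.00); residual $532,887.00 reallocated over remaining profit-interest units 19.
Shares after redistribution: Dube 476,793.6316 → $476,793.63; Becker 56,093.3684 → $56,093.37.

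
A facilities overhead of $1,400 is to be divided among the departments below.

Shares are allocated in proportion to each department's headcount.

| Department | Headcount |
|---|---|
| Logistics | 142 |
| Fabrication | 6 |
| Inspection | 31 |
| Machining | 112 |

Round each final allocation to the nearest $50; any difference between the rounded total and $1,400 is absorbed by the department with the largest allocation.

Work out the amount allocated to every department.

Sum of headcount: 291.
Raw shares: Logistics 142/291 × $1,400 = 683.16; Fabrication 6/291 × $1,400 = 28.87; Inspection 31/291 × $1,400 = 149.14; Machining 112/291 × $1,400 = 538.83.
Rounded to nearest $50: Logistics $700; Fabrication $50; Inspection $150; Machining $550. Sum = $1,450.
Difference $1,400 − $1,450 = −$50 applied to largest allocation (Logistics): Logistics becomes $650.

Logistics: $650 | Fabrication: $50 | Inspection: $150 | Machining: $550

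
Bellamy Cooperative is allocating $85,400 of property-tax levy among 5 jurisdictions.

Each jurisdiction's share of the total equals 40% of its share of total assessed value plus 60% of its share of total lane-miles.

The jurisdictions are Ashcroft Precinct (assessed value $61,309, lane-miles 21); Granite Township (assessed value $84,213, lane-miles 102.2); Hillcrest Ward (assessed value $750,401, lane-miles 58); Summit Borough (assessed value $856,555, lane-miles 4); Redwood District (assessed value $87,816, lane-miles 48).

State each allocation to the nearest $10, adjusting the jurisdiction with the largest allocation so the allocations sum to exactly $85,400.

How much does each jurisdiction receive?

Assessed value total 1,840,294; lane-miles total 233.2.
Combined weights (40% assessed value + 60% lane-miles): Ashcroft Precinct 0.0674; Granite Township 0.2813; Hillcrest Ward 0.3123; Summit Borough 0.1965; Redwood District 0.1426.
Pro-rata amounts: Ashcroft Precinct 5,752.27; Granite Township 24,019.13; Hillcrest Ward 26,673.21; Summit Borough 16,778.49; Redwood District 12,176.89.
At nearest $10: Ashcroft Precinct $5,750; Granite Township $24,020; Hillcrest Ward $26,670; Summit Borough $16,780; Redwood District $12,180. Sum = $85,400.
Rounded total matches; no reconciliation needed.

Ashcroft Precinct: $5,750; Granite Township: $24,020; Hillcrest Ward: $26,670; Summit Borough: $16,780; Redwood District: $12,180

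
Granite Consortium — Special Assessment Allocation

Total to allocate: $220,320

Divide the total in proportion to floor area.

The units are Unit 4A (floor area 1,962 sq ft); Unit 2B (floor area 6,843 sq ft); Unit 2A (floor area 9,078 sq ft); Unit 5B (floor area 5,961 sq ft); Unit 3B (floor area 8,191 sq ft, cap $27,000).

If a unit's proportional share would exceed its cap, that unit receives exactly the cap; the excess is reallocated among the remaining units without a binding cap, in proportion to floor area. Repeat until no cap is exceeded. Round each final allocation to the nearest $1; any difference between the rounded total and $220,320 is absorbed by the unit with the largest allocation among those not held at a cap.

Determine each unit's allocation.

Combined floor area = 32,035.
Pro-rata shares before constraints: Unit 4A 13,493.61; Unit 2B 47,062.58; Unit 2A 62,433.74; Unit 5B 40,996.64; Unit 3B 56,333.42.
Capped: Unit 3B ($27,000); residual $193,320 reallocated over remaining floor area 23,844.
Redistributed shares: Unit 4A 15,907.31 → $15,907; Unit 2B 55,480.99 → $55,481; Unit 2A 73,601.70 → $73,602; Unit 5B 48,330.00 → $48,330.

Unit 4A: $15,907 | Unit 2B: $55,481 | Unit 2A: $73,602 | Unit 5B: $48,330 | Unit 3B: $27,000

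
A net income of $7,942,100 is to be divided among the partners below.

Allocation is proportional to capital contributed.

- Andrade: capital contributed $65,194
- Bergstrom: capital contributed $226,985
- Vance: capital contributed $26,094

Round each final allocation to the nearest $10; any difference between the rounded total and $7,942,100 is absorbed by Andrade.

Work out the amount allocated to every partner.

Sum of capital contributed: 318,273.
Raw shares: Andrade 65,194/318,273 × $7,942,100 = 1,626,833.78; Bergstrom 226,985/318,273 × $7,942,100 = 5,664,123.47; Vance 26,094/318,273 × $7,942,100 = 651,142.75.
After rounding ($10): Andrade $1,626,830; Bergstrom $5,664,120; Vance $651,140. Sum = $7,942,090.
Difference $7,942,100 − $7,942,090 = +$10 applied to Andrade: Andrade becomes $1,626,840.

Andrade: $1,626,840 · Bergstrom: $5,664,120 · Vance: $651,140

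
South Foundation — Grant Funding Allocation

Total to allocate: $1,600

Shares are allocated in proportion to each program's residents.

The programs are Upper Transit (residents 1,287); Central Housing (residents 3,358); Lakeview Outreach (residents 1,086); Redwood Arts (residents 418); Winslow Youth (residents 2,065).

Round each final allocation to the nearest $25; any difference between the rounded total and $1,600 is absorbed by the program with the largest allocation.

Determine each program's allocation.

Upper Transit: $250 | Central Housing: $675 | Lakeview Outreach: $200 | Redwood Arts: $75 | Winslow Youth: $400

Combined residents = 8,214.
Raw shares: Upper Transit 1,287/8,214 × $1,600 = 250.69; Central Housing 3,358/8,214 × $1,600 = 654.10; Lakeview Outreach 1,086/8,214 × $1,600 = 211.54; Redwood Arts 418/8,214 × $1,600 = 81.42; Winslow Youth 2,065/8,214 × $1,600 = 402.24.
At nearest $25: Upper Transit $250; Central Housing $650; Lakeview Outreach $200; Redwood Arts $75; Winslow Youth $400. Sum = $1,575.
Difference $1,600 − $1,575 = +$25 applied to largest allocation (Central Housing): Central Housing becomes $675.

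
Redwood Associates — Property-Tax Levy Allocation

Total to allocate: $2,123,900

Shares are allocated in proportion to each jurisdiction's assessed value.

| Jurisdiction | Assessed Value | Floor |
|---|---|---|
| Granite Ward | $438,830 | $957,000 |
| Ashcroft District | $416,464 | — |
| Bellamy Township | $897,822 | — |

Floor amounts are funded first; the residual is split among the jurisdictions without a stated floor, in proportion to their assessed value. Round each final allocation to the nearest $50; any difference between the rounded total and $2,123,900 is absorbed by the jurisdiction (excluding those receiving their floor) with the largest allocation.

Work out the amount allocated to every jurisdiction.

Minimums first: Granite Ward $957,000. Balance $1,166,900.
Balance split over remaining assessed value 1,314,286: Ashcroft District 369,761.10 → $369,750; Bellamy Township 797,138.90 → $797,150.

Granite Ward: $957,000 | Ashcroft District: $369,750 | Bellamy Township: $797,150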